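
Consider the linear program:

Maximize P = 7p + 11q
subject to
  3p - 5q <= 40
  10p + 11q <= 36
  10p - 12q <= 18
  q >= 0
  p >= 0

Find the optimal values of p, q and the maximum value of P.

p = 0, q = 36/11, maximum P = 36

Extreme points and P = 7p + 11q:
  (63/23, 18/23) → P = 639/23
  (0, 36/11) → P = 36
  (9/5, 0) → P = 63/5
  (0, 0) → P = 0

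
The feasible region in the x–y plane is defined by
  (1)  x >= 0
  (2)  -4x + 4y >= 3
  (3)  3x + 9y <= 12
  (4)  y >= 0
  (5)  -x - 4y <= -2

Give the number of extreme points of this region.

3

Of the 10 pairwise boundary intersections, those satisfying every inequality are:
  (0, 3/4)
  (0, 4/3)
  (7/16, 19/16)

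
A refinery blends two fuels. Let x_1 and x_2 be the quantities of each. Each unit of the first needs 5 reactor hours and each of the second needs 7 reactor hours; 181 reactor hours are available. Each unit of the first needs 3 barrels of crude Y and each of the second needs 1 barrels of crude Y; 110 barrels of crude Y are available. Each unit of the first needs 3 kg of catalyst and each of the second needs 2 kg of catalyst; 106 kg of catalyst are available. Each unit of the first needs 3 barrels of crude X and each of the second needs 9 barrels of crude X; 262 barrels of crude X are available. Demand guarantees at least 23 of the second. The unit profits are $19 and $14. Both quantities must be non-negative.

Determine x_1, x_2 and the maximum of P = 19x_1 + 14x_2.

x_1 = 4, x_2 = 23, maximum P = 398

Feasible corners and P = 19x_1 + 14x_2:
  (0, 181/7) → P = 362
  (0, 23) → P = 322
  (4, 23) → P = 398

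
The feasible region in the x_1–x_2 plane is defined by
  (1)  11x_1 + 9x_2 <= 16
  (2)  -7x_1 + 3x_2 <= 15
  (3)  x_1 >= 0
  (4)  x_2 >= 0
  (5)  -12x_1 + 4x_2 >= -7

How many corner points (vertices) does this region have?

4

Intersecting each pair of boundary lines and keeping only the points that satisfy every inequality leaves:
  (0, 16/9)
  (127/152, 115/152)
  (0, 0)
  (7/12, 0)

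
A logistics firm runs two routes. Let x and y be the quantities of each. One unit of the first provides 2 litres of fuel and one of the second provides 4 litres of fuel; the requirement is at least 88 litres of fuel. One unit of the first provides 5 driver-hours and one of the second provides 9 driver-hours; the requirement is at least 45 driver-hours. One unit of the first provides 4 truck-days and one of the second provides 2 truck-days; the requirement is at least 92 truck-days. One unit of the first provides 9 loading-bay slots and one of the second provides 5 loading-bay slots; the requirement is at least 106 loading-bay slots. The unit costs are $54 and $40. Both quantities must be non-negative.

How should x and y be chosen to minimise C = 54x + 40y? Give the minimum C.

x = 16, y = 14, minimum C = 1424

Vertices and C = 54x + 40y:
  (0, 46) → C = 1840
  (44, 0) → C = 2376
  (16, 14) → C = 1424
The feasible region is unbounded (it extends along (0, 1), (1, 0)), but C strictly increases along every unbounded feasible direction, so there is no improving ray and the minimum is attained at a vertex.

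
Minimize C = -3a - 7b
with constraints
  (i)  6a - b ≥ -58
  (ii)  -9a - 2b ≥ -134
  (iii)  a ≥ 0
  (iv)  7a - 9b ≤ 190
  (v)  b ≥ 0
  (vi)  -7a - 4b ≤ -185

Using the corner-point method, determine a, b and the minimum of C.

a = 6/7, b = 442/7, minimum C = -3112/7

Vertices and C = -3a - 7b:
  (6/7, 442/7) → C = -3112/7
  (0, 58) → C = -406
  (83/11, 727/22) → C = -5587/22
  (0, 185/4) → C = -1295/4

The binding constraints are 6a - b = -58 and -9a - 2b = -134.
Solving simultaneously gives a = 6/7, b = 442/7.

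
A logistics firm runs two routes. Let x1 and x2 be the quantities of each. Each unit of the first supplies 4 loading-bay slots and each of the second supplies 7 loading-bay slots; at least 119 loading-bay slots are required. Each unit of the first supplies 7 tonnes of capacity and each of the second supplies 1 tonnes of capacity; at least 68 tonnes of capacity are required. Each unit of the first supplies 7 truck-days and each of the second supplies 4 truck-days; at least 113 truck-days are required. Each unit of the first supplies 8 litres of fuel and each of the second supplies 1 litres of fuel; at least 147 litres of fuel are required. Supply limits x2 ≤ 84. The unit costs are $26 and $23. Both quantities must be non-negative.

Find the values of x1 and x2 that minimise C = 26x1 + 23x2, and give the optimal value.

Corner points and C = 26x1 + 23x2:
  (119/4, 0) → C = 1547/2
  (35/2, 7) → C = 616
  (63/8, 84) → C = 8547/4
The feasible region is unbounded (it extends along (1, 0)), but C strictly increases along every unbounded feasible direction, so there is no improving ray and the minimum is attained at a vertex.

The binding constraints are 4x1 + 7x2 = 119 and 8x1 + x2 = 147.
Solving simultaneously gives x1 = 35/2, x2 = 7.

x1 = 35/2, x2 = 7, minimum C = 616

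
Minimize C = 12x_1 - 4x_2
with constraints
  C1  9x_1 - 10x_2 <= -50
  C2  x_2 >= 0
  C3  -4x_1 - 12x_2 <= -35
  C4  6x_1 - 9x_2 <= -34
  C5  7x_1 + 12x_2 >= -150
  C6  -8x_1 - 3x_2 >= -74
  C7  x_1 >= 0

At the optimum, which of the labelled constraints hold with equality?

C6 and C7

Vertices and C = 12x_1 - 4x_2:
  (590/107, 1066/107) → C = 2816/107
  (0, 5) → C = -20
  (0, 74/3) → C = -296/3

The minimum is at (0, 74/3). Substituting into each constraint, equality holds for C6 and C7; the remaining constraints have slack.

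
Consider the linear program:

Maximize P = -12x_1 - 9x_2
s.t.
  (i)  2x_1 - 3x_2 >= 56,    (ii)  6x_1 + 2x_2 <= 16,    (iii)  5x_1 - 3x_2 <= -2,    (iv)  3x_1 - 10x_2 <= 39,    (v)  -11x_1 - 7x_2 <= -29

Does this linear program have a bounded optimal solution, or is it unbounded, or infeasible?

The boundaries 6x_1 + 2x_2 = 16 and 5x_1 - 3x_2 = -2 meet at (11/7, 23/7), but that point violates 2x_1 - 3x_2 ≥ 56. Every candidate vertex is excluded by some other constraint, so the feasible region is empty.

infeasible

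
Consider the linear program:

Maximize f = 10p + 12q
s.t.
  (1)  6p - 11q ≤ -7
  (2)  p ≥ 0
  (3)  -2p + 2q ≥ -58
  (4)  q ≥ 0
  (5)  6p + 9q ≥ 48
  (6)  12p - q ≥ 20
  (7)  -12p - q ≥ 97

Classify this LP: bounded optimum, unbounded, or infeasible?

infeasible

The boundaries 6p - 11q = -7 and -2p + 2q = -58 meet at (326/5, 181/5), but that point violates -12p - q ≥ 97. Every candidate vertex is excluded by some other constraint, so the feasible region is empty.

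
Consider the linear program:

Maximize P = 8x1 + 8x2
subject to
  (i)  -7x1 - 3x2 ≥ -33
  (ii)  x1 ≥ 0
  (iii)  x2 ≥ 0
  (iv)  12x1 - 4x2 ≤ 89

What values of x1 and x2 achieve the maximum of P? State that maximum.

x1 = 0, x2 = 11, maximum P = 88

Extreme points and P = 8x1 + 8x2:
  (0, 11) → P = 88
  (33/7, 0) → P = 264/7
  (0, 0) → P = 0

The optimum lies where -7x1 - 3x2 = -33 and x1 = 0.
Solving simultaneously gives x1 = 0, x2 = 11.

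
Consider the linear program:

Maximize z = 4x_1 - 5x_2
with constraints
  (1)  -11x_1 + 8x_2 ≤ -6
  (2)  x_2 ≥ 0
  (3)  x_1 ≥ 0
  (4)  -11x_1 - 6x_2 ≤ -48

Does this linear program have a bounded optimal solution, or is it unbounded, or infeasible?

unbounded

From the feasible point (30/11, 3), moving in the direction (1, 0) keeps every constraint satisfied while z increases without bound.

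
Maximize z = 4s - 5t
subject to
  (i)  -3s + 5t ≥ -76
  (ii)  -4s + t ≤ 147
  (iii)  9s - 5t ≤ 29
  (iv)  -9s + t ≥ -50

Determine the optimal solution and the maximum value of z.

s = -47/6, t = -199/10, maximum z = 409/6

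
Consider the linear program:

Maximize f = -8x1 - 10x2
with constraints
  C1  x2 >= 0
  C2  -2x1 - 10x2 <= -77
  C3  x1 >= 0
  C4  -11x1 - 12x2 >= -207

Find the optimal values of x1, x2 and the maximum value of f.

x1 = 0, x2 = 77/10, maximum f = -77

Feasible corners and f = -8x1 - 10x2:
  (0, 77/10) → f = -77
  (573/43, 433/86) → f = -6749/43
  (0, 69/4) → f = -345/2

At the optimal vertex, -2x1 - 10x2 = -77 and x1 = 0.
Solving simultaneously gives x1 = 0, x2 = 77/10.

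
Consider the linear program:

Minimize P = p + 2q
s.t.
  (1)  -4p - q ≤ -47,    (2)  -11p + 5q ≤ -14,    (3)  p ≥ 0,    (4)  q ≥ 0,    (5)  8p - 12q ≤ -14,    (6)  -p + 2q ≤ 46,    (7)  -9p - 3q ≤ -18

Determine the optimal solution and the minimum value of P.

p = 275/28, q = 54/7, minimum P = 101/4

Vertices and P = p + 2q:
  (249/31, 461/31) → P = 1171/31
  (275/28, 54/7) → P = 101/4
  (258/17, 520/17) → P = 1298/17
  (131, 177/2) → P = 308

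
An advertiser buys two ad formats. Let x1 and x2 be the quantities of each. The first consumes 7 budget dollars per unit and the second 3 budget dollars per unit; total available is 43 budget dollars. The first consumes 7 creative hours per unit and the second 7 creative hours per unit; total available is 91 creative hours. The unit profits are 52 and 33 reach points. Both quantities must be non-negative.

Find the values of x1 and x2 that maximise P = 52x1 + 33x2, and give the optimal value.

x1 = 1, x2 = 12, maximum P = 448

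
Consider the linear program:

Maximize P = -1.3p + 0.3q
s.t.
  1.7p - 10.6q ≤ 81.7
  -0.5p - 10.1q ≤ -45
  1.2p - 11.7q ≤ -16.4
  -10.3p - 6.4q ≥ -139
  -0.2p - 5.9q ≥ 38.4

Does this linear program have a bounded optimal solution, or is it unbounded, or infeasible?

The boundaries -0.5p - 10.1q = -45 and -10.3p - 6.4q = -139 meet at (111590/10083, 39400/10083), but that point violates -0.2p - 5.9q ≥ 38.4. Every candidate vertex is excluded by some other constraint, so the feasible region is empty.

infeasible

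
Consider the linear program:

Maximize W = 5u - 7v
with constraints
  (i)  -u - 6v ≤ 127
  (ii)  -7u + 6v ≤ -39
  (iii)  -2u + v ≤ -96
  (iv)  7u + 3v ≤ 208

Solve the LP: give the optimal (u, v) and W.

Feasible corners and W = 5u - 7v:
  (449/13, -350/13) → W = 4695/13
  (543/13, -1097/39) → W = 15824/39
  (496/13, -256/13) → W = 4272/13

u = 543/13, v = -1097/39, maximum W = 15824/39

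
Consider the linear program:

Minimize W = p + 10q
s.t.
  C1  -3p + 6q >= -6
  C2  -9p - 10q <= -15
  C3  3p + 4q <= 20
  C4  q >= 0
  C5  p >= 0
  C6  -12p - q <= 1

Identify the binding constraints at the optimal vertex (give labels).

C2 and C4

Extreme points and W = p + 10q:
  (24/5, 7/5) → W = 94/5
  (2, 0) → W = 2
  (5/3, 0) → W = 5/3
  (0, 3/2) → W = 15
  (0, 5) → W = 50

The minimum is at (5/3, 0). Substituting into each constraint, equality holds for C2 and C4; the remaining constraints have slack.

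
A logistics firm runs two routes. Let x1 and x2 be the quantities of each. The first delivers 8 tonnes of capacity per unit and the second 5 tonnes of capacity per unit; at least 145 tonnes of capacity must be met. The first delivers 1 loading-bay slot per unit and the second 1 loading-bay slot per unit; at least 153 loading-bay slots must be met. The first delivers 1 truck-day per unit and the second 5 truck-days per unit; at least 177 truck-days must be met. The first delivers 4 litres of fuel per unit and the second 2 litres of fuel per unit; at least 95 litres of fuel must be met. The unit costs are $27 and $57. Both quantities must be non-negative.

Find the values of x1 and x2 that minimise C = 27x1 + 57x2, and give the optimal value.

Extreme points and C = 27x1 + 57x2:
  (0, 153) → C = 8721
  (177, 0) → C = 4779
  (147, 6) → C = 4311
The feasible region is unbounded (it extends along (0, 1), (1, 0)), but C strictly increases along every unbounded feasible direction, so there is no improving ray and the minimum is attained at a vertex.

x1 = 147, x2 = 6, minimum C = 4311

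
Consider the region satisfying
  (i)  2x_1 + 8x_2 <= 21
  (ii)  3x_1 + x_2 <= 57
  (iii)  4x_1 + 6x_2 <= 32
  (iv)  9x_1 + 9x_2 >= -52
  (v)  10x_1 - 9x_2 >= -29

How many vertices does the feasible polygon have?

5

Intersecting each pair of boundary lines and keeping only the points that satisfy every inequality leaves:
  (13/2, 1)
  (-43/98, 134/49)
  (155/7, -66/7)
  (565/18, -223/6)
  (-81/19, -259/171)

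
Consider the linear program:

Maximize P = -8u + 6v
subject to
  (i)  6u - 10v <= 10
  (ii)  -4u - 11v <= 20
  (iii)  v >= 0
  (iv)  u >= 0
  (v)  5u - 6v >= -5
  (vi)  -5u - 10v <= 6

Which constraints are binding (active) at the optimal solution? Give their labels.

Vertices and P = -8u + 6v:
  (5/3, 0) → P = -40/3
  (0, 0) → P = 0
  (0, 5/6) → P = 5
The feasible region is unbounded (it extends along (6, 5), (5, 3)), but P strictly decreases along every unbounded feasible direction, so there is no improving ray and the maximum is attained at a vertex.

The maximum is at (0, 5/6). Substituting into each constraint, equality holds for (iv) and (v); the remaining constraints have slack.

(iv) and (v)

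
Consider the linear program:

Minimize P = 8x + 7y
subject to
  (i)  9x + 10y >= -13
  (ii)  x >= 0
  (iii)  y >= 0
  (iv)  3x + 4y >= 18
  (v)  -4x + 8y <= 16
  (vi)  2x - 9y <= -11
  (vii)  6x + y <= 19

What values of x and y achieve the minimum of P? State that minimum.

x = 2, y = 3, minimum P = 37

Extreme points and P = 8x + 7y:
  (2, 3) → P = 37
  (58/21, 17/7) → P = 821/21
  (34/13, 43/13) → P = 573/13

The optimum lies where 3x + 4y = 18 and -4x + 8y = 16.
Solving simultaneously gives x = 2, y = 3.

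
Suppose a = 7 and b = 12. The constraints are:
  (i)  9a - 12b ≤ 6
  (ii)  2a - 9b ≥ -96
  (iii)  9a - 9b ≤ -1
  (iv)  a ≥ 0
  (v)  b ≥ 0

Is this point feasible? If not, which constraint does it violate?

(i): -81 ≤ 6 ✓
(ii): -94 ≥ -96 ✓
(iii): -45 ≤ -1 ✓
(iv): 7 ≥ 0 ✓
(v): 12 ≥ 0 ✓

feasible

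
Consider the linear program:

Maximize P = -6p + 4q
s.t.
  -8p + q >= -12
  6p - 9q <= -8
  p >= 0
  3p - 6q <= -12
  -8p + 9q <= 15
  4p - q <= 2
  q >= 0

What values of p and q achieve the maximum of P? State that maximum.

Vertices and P = -6p + 4q:
  (6/7, 17/7) → P = 32/7
  (8/7, 18/7) → P = 24/7
  (33/28, 19/7) → P = 53/14

p = 6/7, q = 17/7, maximum P = 32/7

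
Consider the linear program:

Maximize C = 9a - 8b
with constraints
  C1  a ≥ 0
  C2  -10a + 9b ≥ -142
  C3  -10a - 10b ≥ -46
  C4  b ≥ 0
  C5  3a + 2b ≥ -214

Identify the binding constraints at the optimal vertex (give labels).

C3 and C4

Vertices and C = 9a - 8b:
  (0, 23/5) → C = -184/5
  (0, 0) → C = 0
  (23/5, 0) → C = 207/5

The maximum is at (23/5, 0). Substituting into each constraint, equality holds for C3 and C4; the remaining constraints have slack.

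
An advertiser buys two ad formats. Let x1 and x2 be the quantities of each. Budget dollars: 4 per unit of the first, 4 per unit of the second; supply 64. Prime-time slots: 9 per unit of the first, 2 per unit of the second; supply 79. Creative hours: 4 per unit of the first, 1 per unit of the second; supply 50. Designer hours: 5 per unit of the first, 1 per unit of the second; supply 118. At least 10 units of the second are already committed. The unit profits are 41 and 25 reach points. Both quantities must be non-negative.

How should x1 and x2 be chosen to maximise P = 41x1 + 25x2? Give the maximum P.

x1 = 6, x2 = 10, maximum P = 496

Corner points and P = 41x1 + 25x2:
  (0, 16) → P = 400
  (0, 10) → P = 250
  (6, 10) → P = 496

At the optimal vertex, 4x1 + 4x2 = 64 and x2 = 10.
Solving simultaneously gives x1 = 6, x2 = 10.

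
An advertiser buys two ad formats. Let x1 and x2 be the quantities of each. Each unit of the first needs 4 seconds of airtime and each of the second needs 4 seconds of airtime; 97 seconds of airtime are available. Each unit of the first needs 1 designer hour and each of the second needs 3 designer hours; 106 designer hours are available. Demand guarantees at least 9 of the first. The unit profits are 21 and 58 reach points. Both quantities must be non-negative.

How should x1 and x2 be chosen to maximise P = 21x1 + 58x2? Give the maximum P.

Feasible corners and P = 21x1 + 58x2:
  (97/4, 0) → P = 2037/4
  (9, 0) → P = 189
  (9, 61/4) → P = 2147/2

The optimum lies where 4x1 + 4x2 = 97 and x1 = 9.
Solving simultaneously gives x1 = 9, x2 = 61/4.

x1 = 9, x2 = 61/4, maximum P = 2147/2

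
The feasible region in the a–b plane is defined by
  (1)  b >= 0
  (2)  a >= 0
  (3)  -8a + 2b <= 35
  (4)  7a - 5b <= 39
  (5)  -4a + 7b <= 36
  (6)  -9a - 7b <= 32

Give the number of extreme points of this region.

4

The feasible vertices (each the meet of two boundaries and inside every other half-plane) are:
  (0, 0)
  (39/7, 0)
  (0, 36/7)
  (453/29, 408/29)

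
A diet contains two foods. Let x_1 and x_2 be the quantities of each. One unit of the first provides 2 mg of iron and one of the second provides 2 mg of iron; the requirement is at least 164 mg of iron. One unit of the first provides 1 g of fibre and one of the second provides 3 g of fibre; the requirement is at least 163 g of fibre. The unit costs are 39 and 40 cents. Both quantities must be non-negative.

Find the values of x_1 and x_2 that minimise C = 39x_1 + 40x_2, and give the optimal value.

The feasible region is unbounded (it extends along (0, 1), (1, 0)), but C strictly increases along every unbounded feasible direction, so there is no improving ray and the minimum is attained at a vertex.

At the optimal vertex, 2x_1 + 2x_2 = 164 and x_1 + 3x_2 = 163.
Solving simultaneously gives x_1 = 83/2, x_2 = 81/2.

x_1 = 83/2, x_2 = 81/2, minimum C = 6477/2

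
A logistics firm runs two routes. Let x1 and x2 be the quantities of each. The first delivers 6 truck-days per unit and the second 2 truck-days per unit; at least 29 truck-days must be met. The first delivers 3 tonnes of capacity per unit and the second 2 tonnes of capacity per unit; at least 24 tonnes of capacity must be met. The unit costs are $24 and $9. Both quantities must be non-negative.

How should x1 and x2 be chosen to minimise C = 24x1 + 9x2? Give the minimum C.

x1 = 5/3, x2 = 19/2, minimum C = 251/2

Vertices and C = 24x1 + 9x2:
  (0, 29/2) → C = 261/2
  (8, 0) → C = 192
  (5/3, 19/2) → C = 251/2
The feasible region is unbounded (it extends along (0, 1), (1, 0)), but C strictly increases along every unbounded feasible direction, so there is no improving ray and the minimum is attained at a vertex.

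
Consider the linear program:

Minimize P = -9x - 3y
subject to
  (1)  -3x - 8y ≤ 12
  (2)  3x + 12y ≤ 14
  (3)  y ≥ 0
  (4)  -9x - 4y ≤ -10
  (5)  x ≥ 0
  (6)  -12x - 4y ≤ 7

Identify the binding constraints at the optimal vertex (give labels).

Feasible corners and P = -9x - 3y:
  (14/3, 0) → P = -42
  (2/3, 1) → P = -9
  (10/9, 0) → P = -10

The minimum is at (14/3, 0). Substituting into each constraint, equality holds for (2) and (3); the remaining constraints have slack.

(2) and (3)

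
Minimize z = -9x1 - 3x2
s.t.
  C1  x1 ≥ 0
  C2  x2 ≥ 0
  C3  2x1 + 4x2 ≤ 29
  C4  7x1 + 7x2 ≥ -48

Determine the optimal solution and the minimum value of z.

Extreme points and z = -9x1 - 3x2:
  (0, 0) → z = 0
  (0, 29/4) → z = -87/4
  (29/2, 0) → z = -261/2

The optimum lies where x2 = 0 and 2x1 + 4x2 = 29.
Solving simultaneously gives x1 = 29/2, x2 = 0.

x1 = 29/2, x2 = 0, minimum z = -261/2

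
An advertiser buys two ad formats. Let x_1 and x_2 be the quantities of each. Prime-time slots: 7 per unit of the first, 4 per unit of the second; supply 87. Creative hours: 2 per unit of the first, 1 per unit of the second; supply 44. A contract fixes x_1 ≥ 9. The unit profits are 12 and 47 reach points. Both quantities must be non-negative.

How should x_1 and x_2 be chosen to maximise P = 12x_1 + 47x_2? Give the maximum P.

x_1 = 9, x_2 = 6, maximum P = 390

At the optimal vertex, 7x_1 + 4x_2 = 87 and x_1 = 9.
Solving simultaneously gives x_1 = 9, x_2 = 6.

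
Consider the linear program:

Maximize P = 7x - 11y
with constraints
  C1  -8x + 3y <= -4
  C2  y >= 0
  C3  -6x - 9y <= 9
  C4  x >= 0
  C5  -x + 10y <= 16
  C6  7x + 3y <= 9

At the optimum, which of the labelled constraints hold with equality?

Vertices and P = 7x - 11y:
  (1/2, 0) → P = 7/2
  (13/15, 44/45) → P = -211/45
  (9/7, 0) → P = 9

The maximum is at (9/7, 0). Substituting into each constraint, equality holds for C2 and C6; the remaining constraints have slack.

C2 and C6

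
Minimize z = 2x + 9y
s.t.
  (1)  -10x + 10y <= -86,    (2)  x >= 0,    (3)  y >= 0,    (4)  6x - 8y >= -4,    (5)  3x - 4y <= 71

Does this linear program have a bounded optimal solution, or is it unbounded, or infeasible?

bounded optimum

Feasible corners and z = 2x + 9y:
  (43/5, 0) → z = 86/5
  (182/5, 139/5) → z = 323
  (71/3, 0) → z = 142/3
The feasible region has finitely many vertices and no improving ray; the minimum is 86/5 at (43/5, 0).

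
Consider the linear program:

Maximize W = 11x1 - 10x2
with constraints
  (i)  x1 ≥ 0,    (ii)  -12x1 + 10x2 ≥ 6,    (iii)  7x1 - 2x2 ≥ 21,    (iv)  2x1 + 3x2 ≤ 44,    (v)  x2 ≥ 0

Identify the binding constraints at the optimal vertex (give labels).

Corner points and W = 11x1 - 10x2:
  (111/23, 147/23) → W = -249/23
  (211/28, 135/14) → W = -379/28
  (151/25, 266/25) → W = -999/25

The maximum is at (111/23, 147/23). Substituting into each constraint, equality holds for (ii) and (iii); the remaining constraints have slack.

(ii) and (iii)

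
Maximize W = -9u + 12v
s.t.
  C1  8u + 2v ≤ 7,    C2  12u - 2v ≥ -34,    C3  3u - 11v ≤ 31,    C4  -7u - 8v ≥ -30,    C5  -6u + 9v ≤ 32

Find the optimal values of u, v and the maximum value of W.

u = -121/48, v = 15/8, maximum W = 723/16

Feasible corners and W = -9u + 12v:
  (139/94, -227/94) → W = -3975/94
  (-1/84, 149/42) → W = 1195/28
  (-218/63, -79/21) → W = -14
  (-121/48, 15/8) → W = 723/16

The optimum lies where 12u - 2v = -34 and -6u + 9v = 32.
Solving simultaneously gives u = -121/48, v = 15/8.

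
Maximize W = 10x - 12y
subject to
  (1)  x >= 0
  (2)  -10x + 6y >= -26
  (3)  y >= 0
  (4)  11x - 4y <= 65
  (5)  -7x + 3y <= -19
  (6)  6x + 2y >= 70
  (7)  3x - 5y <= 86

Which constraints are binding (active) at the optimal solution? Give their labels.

Feasible corners and W = 10x - 12y:
  (11, 14) → W = -58
  (59/7, 68/7) → W = -226/7
  (119/5, 246/5) → W = -1762/5
  (31/4, 47/4) → W = -127/2

The maximum is at (59/7, 68/7). Substituting into each constraint, equality holds for (2) and (6); the remaining constraints have slack.

(2) and (6)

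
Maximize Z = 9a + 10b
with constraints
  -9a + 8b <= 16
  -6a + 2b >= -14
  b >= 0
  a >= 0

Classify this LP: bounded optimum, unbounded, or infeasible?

Extreme points and Z = 9a + 10b:
  (24/5, 37/5) → Z = 586/5
  (0, 2) → Z = 20
  (7/3, 0) → Z = 21
  (0, 0) → Z = 0
The feasible region has finitely many vertices and no improving ray; the maximum is 586/5 at (24/5, 37/5).

bounded optimum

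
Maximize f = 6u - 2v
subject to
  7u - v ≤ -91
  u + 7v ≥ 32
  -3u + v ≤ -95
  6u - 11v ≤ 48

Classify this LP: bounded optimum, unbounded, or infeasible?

infeasible

The boundaries 7u - v = -91 and u + 7v = 32 meet at (-121/10, 63/10), but that point violates -3u + v ≤ -95. Every candidate vertex is excluded by some other constraint, so the feasible region is empty.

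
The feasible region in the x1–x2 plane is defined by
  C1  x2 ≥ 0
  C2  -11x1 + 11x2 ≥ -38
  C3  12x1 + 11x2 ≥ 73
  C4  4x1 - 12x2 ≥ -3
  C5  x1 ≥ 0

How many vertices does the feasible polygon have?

Of the 10 pairwise boundary intersections, those satisfying every inequality are:
  (111/23, 347/253)
  (489/88, 185/88)
  (843/188, 82/47)

3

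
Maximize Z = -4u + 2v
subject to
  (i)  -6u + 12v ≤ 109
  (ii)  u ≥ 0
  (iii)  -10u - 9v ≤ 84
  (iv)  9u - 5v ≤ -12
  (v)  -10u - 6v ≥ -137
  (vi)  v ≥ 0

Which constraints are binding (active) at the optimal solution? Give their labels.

(i) and (ii)

Vertices and Z = -4u + 2v:
  (0, 109/12) → Z = 109/6
  (401/78, 303/26) → Z = 107/39
  (0, 12/5) → Z = 24/5

The maximum is at (0, 109/12). Substituting into each constraint, equality holds for (i) and (ii); the remaining constraints have slack.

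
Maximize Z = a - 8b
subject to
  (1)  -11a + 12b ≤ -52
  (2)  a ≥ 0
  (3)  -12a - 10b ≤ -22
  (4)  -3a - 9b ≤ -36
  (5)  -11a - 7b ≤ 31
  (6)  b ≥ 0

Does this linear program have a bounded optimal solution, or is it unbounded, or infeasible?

unbounded

From the feasible point (20/3, 16/9), moving in the direction (1, 0) keeps every constraint satisfied while Z increases without bound.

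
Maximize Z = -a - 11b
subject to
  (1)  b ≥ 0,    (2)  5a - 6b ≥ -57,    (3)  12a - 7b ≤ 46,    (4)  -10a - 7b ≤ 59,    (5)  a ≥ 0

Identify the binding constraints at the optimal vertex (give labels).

Corner points and Z = -a - 11b:
  (23/6, 0) → Z = -23/6
  (0, 0) → Z = 0
  (675/37, 914/37) → Z = -10729/37
  (0, 19/2) → Z = -209/2

The maximum is at (0, 0). Substituting into each constraint, equality holds for (1) and (5); the remaining constraints have slack.

(1) and (5)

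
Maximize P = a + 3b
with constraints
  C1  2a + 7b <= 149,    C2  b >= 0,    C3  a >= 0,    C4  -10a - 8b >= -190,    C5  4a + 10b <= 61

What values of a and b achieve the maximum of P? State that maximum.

a = 0, b = 61/10, maximum P = 183/10

Vertices and P = a + 3b:
  (0, 0) → P = 0
  (61/4, 0) → P = 61/4
  (0, 61/10) → P = 183/10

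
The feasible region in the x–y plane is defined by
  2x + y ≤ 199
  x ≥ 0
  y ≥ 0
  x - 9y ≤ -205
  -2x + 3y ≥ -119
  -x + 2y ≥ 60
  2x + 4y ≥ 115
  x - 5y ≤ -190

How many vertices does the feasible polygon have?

4

Of the 28 pairwise boundary intersections, those satisfying every inequality are:
  (0, 199)
  (338/5, 319/5)
  (0, 38)
  (80/3, 130/3)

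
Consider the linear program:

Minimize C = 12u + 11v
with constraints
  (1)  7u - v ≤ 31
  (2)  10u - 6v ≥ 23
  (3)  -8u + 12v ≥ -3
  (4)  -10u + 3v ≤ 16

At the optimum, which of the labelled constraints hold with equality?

Vertices and C = 12u + 11v:
  (163/32, 149/32) → C = 3595/32
  (369/76, 227/76) → C = 6925/76
  (43/12, 77/36) → C = 2395/36

The minimum is at (43/12, 77/36). Substituting into each constraint, equality holds for (2) and (3); the remaining constraints have slack.

(2) and (3)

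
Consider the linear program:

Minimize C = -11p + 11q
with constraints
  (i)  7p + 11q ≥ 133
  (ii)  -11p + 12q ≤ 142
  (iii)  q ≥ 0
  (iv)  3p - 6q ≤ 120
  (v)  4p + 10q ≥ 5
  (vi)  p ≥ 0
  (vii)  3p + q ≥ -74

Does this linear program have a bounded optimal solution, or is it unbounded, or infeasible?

From the feasible point (34/205, 2457/205), moving in the direction (12, 11) keeps every constraint satisfied while C decreases without bound.

unbounded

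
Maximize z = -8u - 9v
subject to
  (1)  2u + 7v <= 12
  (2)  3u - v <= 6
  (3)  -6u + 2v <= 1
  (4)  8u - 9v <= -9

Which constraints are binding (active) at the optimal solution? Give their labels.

(3) and (4)

Extreme points and z = -8u - 9v:
  (17/46, 37/23) → z = -401/23
  (45/74, 57/37) → z = -693/37
  (9/38, 23/19) → z = -243/19

The maximum is at (9/38, 23/19). Substituting into each constraint, equality holds for (3) and (4); the remaining constraints have slack.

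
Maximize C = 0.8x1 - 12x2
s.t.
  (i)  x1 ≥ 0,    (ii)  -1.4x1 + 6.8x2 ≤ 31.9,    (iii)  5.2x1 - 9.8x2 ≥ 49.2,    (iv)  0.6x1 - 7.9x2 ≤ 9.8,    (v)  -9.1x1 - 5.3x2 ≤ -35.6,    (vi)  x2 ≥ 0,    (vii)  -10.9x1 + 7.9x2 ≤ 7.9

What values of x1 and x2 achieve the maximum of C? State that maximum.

The feasible region is unbounded (it extends along (79, 6), (34, 7)), but C strictly decreases along every unbounded feasible direction, so there is no improving ray and the maximum is attained at a vertex.

The binding constraints are 0.6x1 - 7.9x2 = 9.8 and x2 = 0.
Solving simultaneously gives x1 = 49/3, x2 = 0.

x1 = 49/3, x2 = 0, maximum C = 196/15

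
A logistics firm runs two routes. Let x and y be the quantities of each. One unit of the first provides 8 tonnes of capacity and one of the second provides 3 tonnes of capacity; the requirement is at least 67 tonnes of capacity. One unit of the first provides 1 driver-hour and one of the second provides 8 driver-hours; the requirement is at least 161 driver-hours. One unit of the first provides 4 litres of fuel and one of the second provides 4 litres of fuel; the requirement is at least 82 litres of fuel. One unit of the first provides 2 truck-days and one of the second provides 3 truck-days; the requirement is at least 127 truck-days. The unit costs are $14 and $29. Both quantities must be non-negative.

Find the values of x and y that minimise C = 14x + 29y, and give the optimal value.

Feasible corners and C = 14x + 29y:
  (0, 127/3) → C = 3683/3
  (161, 0) → C = 2254
  (41, 15) → C = 1009
The feasible region is unbounded (it extends along (0, 1), (1, 0)), but C strictly increases along every unbounded feasible direction, so there is no improving ray and the minimum is attained at a vertex.

At the optimal vertex, x + 8y = 161 and 2x + 3y = 127.
Solving simultaneously gives x = 41, y = 15.

x = 41, y = 15, minimum C = 1009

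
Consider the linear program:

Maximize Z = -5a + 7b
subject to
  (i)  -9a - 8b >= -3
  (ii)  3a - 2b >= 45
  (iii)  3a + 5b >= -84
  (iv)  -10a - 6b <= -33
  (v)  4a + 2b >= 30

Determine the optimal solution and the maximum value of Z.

a = 117/7, b = -129/7, maximum Z = -1488/7

Vertices and Z = -5a + 7b:
  (229/7, -255/7) → Z = -2930/7
  (117/7, -129/7) → Z = -1488/7
  (159/7, -213/7) → Z = -2286/7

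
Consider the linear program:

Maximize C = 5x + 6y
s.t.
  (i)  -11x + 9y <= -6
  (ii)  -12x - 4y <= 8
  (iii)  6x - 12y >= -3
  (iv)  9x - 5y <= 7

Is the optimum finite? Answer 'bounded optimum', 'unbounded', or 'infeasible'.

Vertices and C = 5x + 6y:
  (-6/19, -20/19) → C = -150/19
  (33/26, 23/26) → C = 303/26
  (-1/8, -13/8) → C = -83/8
The feasible region has finitely many vertices and no improving ray; the maximum is 303/26 at (33/26, 23/26).

bounded optimum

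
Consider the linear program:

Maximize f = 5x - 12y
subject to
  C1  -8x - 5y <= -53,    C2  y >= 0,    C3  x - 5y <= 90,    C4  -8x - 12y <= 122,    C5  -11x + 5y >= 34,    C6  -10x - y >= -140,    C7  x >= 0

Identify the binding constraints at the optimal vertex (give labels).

Extreme points and f = 5x - 12y:
  (1, 9) → f = -103
  (0, 53/5) → f = -636/5
  (666/61, 1880/61) → f = -19230/61
  (0, 140) → f = -1680

The maximum is at (1, 9). Substituting into each constraint, equality holds for C1 and C5; the remaining constraints have slack.

C1 and C5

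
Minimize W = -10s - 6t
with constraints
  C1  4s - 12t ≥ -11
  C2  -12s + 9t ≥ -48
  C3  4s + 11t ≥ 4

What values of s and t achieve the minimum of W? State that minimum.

Feasible corners and W = -10s - 6t:
  (25/4, 3) → W = -161/2
  (-73/92, 15/23) → W = 185/46
  (47/14, -6/7) → W = -199/7

At the optimal vertex, 4s - 12t = -11 and -12s + 9t = -48.
Solving simultaneously gives s = 25/4, t = 3.

s = 25/4, t = 3, minimum W = -161/2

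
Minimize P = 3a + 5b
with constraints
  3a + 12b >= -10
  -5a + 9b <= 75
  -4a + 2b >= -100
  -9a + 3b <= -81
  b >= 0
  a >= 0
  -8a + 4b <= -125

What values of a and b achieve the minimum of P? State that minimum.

a = 125/8, b = 0, minimum P = 375/8

Corner points and P = 3a + 5b:
  (525/13, 400/13) → P = 275
  (1425/52, 1225/52) → P = 200
  (25, 0) → P = 75
  (125/8, 0) → P = 375/8

The optimum lies where b = 0 and -8a + 4b = -125.
Solving simultaneously gives a = 125/8, b = 0.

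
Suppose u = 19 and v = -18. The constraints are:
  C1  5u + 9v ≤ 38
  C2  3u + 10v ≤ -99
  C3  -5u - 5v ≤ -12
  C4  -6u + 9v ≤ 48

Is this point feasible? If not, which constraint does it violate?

not feasible — violates C3

Constraint C3: -5u - 5v = -5, which is not ≤ -12. All other constraints are satisfied.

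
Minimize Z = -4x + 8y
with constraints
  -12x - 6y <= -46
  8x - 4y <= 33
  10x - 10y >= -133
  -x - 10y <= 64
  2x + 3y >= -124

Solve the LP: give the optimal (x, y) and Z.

The optimum lies where -12x - 6y = -46 and 8x - 4y = 33.
Solving simultaneously gives x = 191/48, y = -7/24.

x = 191/48, y = -7/24, minimum Z = -73/4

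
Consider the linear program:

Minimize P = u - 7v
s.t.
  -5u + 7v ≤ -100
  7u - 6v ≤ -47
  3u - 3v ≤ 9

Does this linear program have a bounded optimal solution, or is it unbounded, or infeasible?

bounded optimum

Corner points and P = u - 7v:
  (-929/19, -935/19) → P = 5616/19
  (-65, -68) → P = 411
The feasible region has finitely many vertices and no improving ray; the minimum is 5616/19 at (-929/19, -935/19).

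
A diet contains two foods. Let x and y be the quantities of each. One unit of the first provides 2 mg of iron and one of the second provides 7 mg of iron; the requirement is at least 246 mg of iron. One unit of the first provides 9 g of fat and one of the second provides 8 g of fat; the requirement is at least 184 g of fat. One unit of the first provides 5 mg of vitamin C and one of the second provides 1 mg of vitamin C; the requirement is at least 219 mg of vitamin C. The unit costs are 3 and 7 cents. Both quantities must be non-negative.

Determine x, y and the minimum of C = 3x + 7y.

x = 39, y = 24, minimum C = 285

The feasible region is unbounded (it extends along (0, 1), (1, 0)), but C strictly increases along every unbounded feasible direction, so there is no improving ray and the minimum is attained at a vertex.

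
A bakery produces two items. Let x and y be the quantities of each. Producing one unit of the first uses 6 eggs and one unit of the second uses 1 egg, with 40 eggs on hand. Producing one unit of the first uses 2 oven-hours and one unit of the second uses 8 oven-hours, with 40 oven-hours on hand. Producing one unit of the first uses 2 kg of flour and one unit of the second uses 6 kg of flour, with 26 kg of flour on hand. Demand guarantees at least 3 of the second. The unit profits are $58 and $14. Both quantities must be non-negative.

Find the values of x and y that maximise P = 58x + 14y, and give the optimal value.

x = 4, y = 3, maximum P = 274

Feasible corners and P = 58x + 14y:
  (0, 13/3) → P = 182/3
  (0, 3) → P = 42
  (4, 3) → P = 274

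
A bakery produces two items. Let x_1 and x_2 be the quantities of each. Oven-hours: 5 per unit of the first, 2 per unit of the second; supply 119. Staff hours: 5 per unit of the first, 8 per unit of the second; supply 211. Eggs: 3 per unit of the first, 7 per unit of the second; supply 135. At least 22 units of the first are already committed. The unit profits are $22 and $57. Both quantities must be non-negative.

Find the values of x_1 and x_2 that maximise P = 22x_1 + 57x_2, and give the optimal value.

x_1 = 22, x_2 = 9/2, maximum P = 1481/2

Vertices and P = 22x_1 + 57x_2:
  (119/5, 0) → P = 2618/5
  (22, 0) → P = 484
  (22, 9/2) → P = 1481/2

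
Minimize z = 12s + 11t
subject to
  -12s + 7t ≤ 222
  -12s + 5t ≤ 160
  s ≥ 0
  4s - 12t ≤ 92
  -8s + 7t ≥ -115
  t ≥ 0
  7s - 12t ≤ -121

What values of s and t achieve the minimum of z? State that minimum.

s = 0, t = 121/12, minimum z = 1331/12

Vertices and z = 12s + 11t:
  (0, 222/7) → z = 2442/7
  (0, 121/12) → z = 1331/12
  (2227/47, 1773/47) → z = 46227/47
The feasible region is unbounded (it extends along (7, 12), (7, 8)), but z strictly increases along every unbounded feasible direction, so there is no improving ray and the minimum is attained at a vertex.

The binding constraints are s = 0 and 7s - 12t = -121.
Solving simultaneously gives s = 0, t = 121/12.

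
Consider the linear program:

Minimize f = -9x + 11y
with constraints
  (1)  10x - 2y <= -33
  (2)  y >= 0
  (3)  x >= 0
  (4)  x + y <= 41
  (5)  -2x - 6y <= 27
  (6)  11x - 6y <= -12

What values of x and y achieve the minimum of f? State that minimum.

x = 0, y = 33/2, minimum f = 363/2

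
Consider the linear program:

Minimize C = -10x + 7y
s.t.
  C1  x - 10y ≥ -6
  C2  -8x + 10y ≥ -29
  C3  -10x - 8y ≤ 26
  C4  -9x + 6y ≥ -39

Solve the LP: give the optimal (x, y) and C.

Extreme points and C = -10x + 7y:
  (5, 11/10) → C = -423/10
  (-77/27, 17/54) → C = 553/18
  (-7/41, -249/82) → C = -1603/82

The binding constraints are x - 10y = -6 and -8x + 10y = -29.
Solving simultaneously gives x = 5, y = 11/10.

x = 5, y = 11/10, minimum C = -423/10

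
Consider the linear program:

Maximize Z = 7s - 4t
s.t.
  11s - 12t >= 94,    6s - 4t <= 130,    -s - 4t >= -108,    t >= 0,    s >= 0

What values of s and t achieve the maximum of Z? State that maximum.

s = 34, t = 37/2, maximum Z = 164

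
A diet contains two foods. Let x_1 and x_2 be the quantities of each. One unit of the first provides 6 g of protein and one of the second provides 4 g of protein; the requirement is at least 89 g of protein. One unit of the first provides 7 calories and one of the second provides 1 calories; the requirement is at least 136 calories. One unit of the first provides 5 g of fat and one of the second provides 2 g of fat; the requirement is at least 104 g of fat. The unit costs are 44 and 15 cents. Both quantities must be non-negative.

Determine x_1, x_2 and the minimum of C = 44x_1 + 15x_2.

x_1 = 56/3, x_2 = 16/3, minimum C = 2704/3

Corner points and C = 44x_1 + 15x_2:
  (0, 136) → C = 2040
  (104/5, 0) → C = 4576/5
  (56/3, 16/3) → C = 2704/3
The feasible region is unbounded (it extends along (0, 1), (1, 0)), but C strictly increases along every unbounded feasible direction, so there is no improving ray and the minimum is attained at a vertex.

The binding constraints are 7x_1 + x_2 = 136 and 5x_1 + 2x_2 = 104.
Solving simultaneously gives x_1 = 56/3, x_2 = 16/3.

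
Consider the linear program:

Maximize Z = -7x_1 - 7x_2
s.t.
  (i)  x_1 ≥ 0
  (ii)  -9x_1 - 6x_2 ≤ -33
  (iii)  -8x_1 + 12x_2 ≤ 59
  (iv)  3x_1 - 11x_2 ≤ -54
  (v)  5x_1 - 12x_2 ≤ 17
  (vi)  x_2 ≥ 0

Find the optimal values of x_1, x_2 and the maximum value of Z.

Feasible corners and Z = -7x_1 - 7x_2:
  (7/26, 265/52) → Z = -1953/52
  (1/3, 5) → Z = -112/3
  (835/19, 321/19) → Z = -8092/19
The feasible region is unbounded (it extends along (12, 5), (3, 2)), but Z strictly decreases along every unbounded feasible direction, so there is no improving ray and the maximum is attained at a vertex.

The optimum lies where -9x_1 - 6x_2 = -33 and 3x_1 - 11x_2 = -54.
Solving simultaneously gives x_1 = 1/3, x_2 = 5.

x_1 = 1/3, x_2 = 5, maximum Z = -112/3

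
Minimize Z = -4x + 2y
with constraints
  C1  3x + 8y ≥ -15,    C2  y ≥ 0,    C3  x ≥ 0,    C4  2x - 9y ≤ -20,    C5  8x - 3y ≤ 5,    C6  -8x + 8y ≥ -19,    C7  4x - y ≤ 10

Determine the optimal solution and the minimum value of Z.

x = 35/22, y = 85/33, minimum Z = -40/33

Extreme points and Z = -4x + 2y:
  (0, 20/9) → Z = 40/9
  (35/22, 85/33) → Z = -40/33
  (25/4, 15) → Z = 5
The feasible region is unbounded (it extends along (0, 1), (1, 4)), but Z strictly increases along every unbounded feasible direction, so there is no improving ray and the minimum is attained at a vertex.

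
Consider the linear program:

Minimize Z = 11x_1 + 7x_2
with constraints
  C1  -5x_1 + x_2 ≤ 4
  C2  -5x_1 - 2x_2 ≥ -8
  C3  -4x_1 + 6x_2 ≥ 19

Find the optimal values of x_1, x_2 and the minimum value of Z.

x_1 = -5/26, x_2 = 79/26, minimum Z = 249/13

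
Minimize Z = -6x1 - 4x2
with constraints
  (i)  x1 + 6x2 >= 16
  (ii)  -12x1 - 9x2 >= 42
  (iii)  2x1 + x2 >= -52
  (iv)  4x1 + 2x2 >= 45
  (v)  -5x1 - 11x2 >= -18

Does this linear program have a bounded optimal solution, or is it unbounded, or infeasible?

The boundaries x1 + 6x2 = 16 and -12x1 - 9x2 = 42 meet at (-44/7, 26/7), but that point violates 4x1 + 2x2 ≥ 45. Every candidate vertex is excluded by some other constraint, so the feasible region is empty.

infeasible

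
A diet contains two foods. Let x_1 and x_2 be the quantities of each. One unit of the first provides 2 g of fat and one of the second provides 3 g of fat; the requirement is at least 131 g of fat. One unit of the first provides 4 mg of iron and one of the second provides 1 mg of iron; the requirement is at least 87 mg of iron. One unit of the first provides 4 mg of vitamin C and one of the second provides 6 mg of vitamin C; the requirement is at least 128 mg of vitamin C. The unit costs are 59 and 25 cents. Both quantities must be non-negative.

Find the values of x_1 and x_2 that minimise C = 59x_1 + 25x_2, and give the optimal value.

x_1 = 13, x_2 = 35, minimum C = 1642

Corner points and C = 59x_1 + 25x_2:
  (0, 87) → C = 2175
  (131/2, 0) → C = 7729/2
  (13, 35) → C = 1642
The feasible region is unbounded (it extends along (0, 1), (1, 0)), but C strictly increases along every unbounded feasible direction, so there is no improving ray and the minimum is attained at a vertex.

The optimum lies where 2x_1 + 3x_2 = 131 and 4x_1 + x_2 = 87.
Solving simultaneously gives x_1 = 13, x_2 = 35.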